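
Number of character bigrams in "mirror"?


Word: "mirror" (length 6)
Number of 2-grams = length - 2 + 1 = 6 - 2 + 1
= 5


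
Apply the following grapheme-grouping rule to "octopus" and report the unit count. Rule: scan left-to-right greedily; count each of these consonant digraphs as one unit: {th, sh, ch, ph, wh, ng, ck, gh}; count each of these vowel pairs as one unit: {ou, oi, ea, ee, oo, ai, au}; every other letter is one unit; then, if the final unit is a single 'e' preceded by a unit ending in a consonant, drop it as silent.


Word: "octopus" (7 letters)
Left-to-right scan:
  1. 'o' (letter)
  2. 'c' (letter)
  3. 't' (letter)
  4. 'o' (letter)
  5. 'p' (letter)
  6. 'u' (letter)
  7. 's' (letter)
Units from scan: 7
Sound units = 7 units


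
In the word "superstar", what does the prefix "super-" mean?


Prefix: super-
Example: superstar = super- + star
Meaning = above / beyond


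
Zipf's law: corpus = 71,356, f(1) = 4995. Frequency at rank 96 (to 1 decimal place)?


Zipf's law: f(r) = f(1) / r
f(1) = 4995
f(96) = 4995 / 96
= 52.0 occurrences


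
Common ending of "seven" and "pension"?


Word 1: "seven"
Word 2: "pension"
Comparing from end:
  Pos -1: 'n' == 'n'
  Pos -2: 'e' != 'o' (stop)
LCS = "n" (length 1)


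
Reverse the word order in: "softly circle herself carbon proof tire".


Original: "softly circle herself carbon proof tire"
Words (1..n): softly | circle | herself | carbon | proof | tire
Reversed (n..1): tire | proof | carbon | herself | circle | softly
Result = "tire proof carbon herself circle softly"


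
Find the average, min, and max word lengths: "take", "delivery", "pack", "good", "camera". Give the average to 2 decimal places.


Lengths: "take"=4, "delivery"=8, "pack"=4, "good"=4, "camera"=6
Sum = 26, Count = 5
Average = 26/5 = 5.20
= avg=5.20, min=4, max=8


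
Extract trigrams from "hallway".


Word: "hallway" (length 7)
Number of trigrams = 7 - 3 + 1 = 5
  Position 0: "hal"
  Position 1: "all"
  Position 2: "llw"
  Position 3: "lwa"
  Position 4: "way"
Trigrams = "hal", "all", "llw", "lwa", "way"


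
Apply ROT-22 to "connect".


Word: "connect"
Shift: 22
Each letter → (letter + shift) mod 26:
  'c' (2) + 22 = 24 → 'y'
  'o' (14) + 22 = 10 → 'k'
  'n' (13) + 22 = 9 → 'j'
  'n' (13) + 22 = 9 → 'j'
  'e' (4) + 22 = 0 → 'a'
  'c' (2) + 22 = 24 → 'y'
  't' (19) + 22 = 15 → 'p'
Result = "ykjjayp"


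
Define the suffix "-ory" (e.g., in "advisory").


Suffix: -ory
As in: advisory -> advise + -ory, with a spelling change
Meaning = relating to / place for


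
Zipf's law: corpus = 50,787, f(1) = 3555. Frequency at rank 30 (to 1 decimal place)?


Zipf's law: f(r) = f(1) / r
f(1) = 3555
f(30) = 3555 / 30
= 118.5 occurrences


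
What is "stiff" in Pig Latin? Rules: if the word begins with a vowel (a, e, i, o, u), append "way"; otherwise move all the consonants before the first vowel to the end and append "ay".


Word: "stiff"
Starts with consonant(s) → move to end, add 'ay'
Consonant cluster: "st"
Pig Latin = "iffstay"


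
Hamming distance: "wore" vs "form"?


Comparing character by character (same length = 4):
  Pos 0: 'w' vs 'f' !=
  Pos 1: 'o' vs 'o' =
  Pos 2: 'r' vs 'r' =
  Pos 3: 'e' vs 'm' !=
Hamming distance = 2


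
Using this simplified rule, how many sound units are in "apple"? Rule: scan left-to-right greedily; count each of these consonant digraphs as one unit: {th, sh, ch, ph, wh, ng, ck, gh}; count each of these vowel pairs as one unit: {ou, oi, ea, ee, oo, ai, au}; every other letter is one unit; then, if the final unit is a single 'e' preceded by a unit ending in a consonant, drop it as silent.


Word: "apple" (5 letters)
Left-to-right scan:
  (1) 'a' (letter)
  (2) 'p' (letter)
  (3) 'p' (letter)
  (4) 'l' (letter)
  (5) 'e' (letter)
Units from scan: 5
Final unit is 'e' after a consonant -> drop as silent (-1)
Sound units = 4 units


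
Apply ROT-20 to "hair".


Word: "hair"
Shift: 20
Each letter → (letter + shift) mod 26:
  'h' (7) + 20 = 1 → 'b'
  'a' (0) + 20 = 20 → 'u'
  'i' (8) + 20 = 2 → 'c'
  'r' (17) + 20 = 11 → 'l'
Result = "bucl"


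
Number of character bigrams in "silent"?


Word: "silent" (length 6)
Number of 2-grams = length - 2 + 1 = 6 - 2 + 1
= 5


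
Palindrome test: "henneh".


Word: "henneh"
Reversed: "henneh"
Forward == Backward? henneh == henneh
Palindrome = Yes


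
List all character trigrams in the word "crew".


Word: "crew" (length 4)
Number of trigrams = 4 - 3 + 1 = 2
  Position 0: "cre"
  Position 1: "rew"
Trigrams = "cre", "rew"


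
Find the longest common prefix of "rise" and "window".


Word 1: "rise"
Word 2: "window"
Comparing from start:
  Pos 0: 'r' != 'w' (stop)
LCP = "" (length 0)


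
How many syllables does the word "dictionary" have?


Word: "dictionary"
Syllable breakdown: dic / tion / ar / y
Counting: 4 parts
= 4 syllables


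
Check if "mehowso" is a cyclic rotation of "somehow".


Word: "somehow", Candidate: "mehowso"
Method: check if candidate is substring of word+word
"somehowsomehow" contains "mehowso"? Yes
Is rotation = Yes


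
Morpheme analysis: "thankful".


Word: "thankful"
Morphemes: thank / -ful
Each morpheme carries meaning
= 2 morphemes


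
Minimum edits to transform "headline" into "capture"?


Word 1: "headline" (length 8)
Word 2: "capture" (length 7)
One optimal edit sequence (insert/delete/substitute each cost 1):
  1. delete 'h'  (+1)
  2. substitute 'e' -> 'c'  (+1)
  3. keep 'a'
  4. substitute 'd' -> 'p'  (+1)
  5. substitute 'l' -> 't'  (+1)
  6. substitute 'i' -> 'u'  (+1)
  7. substitute 'n' -> 'r'  (+1)
  8. keep 'e'
Total edit operations: 6
Edit distance = 6


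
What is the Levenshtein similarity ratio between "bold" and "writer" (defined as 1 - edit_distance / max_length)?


Word 1: "bold" (length 4)
Word 2: "writer" (length 6)
One optimal edit sequence:
  1. insert 'w'  (+1)
  2. insert 'r'  (+1)
  3. substitute 'b' -> 'i'  (+1)
  4. substitute 'o' -> 't'  (+1)
  5. substitute 'l' -> 'e'  (+1)
  6. substitute 'd' -> 'r'  (+1)
Edit distance = 6
Max length = max(4, 6) = 6
Similarity = 1 - 6/6
= 0.0000


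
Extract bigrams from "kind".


Word: "kind" (length 4)
Number of bigrams = 4 - 2 + 1 = 3
  Position 0: "ki"
  Position 1: "in"
  Position 2: "nd"
Bigrams = "ki", "in", "nd"


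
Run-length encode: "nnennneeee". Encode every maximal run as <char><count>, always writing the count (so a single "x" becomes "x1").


String: "nnennneeee"
Scanning for consecutive runs:
  'n' x 2
  'e' x 1
  'n' x 3
  'e' x 4
RLE = "n2e1n3e4"


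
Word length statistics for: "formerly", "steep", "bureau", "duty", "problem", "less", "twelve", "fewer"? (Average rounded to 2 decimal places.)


Lengths: "formerly"=8, "steep"=5, "bureau"=6, "duty"=4, "problem"=7, "less"=4, "twelve"=6, "fewer"=5
Sum = 45, Count = 8
Average = 45/8 = 5.63
= avg=5.63, min=4, max=8


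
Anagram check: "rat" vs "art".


Word 1: "rat" → sorted: art
Word 2: "art" → sorted: art
Same letters? art == art
Anagram = Yes


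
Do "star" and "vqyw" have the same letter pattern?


Pattern of "star": [0, 1, 2, 3]
Pattern of "vqyw": [0, 1, 2, 3]
Patterns match
Same pattern = Yes


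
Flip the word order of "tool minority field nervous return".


Original: "tool minority field nervous return"
Words (1..n): tool | minority | field | nervous | return
Reversed (n..1): return | nervous | field | minority | tool
Result = "return nervous field minority tool"


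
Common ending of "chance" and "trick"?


Word 1: "chance"
Word 2: "trick"
Comparing from end:
  Pos -1: 'e' != 'k' (stop)
LCS = "" (length 0)


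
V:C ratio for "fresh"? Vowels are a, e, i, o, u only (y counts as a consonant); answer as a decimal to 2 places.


Word: "fresh"
Vowels (a,e,i,o,u): 1
Consonants: 4
Ratio = 1/4
= 0.25


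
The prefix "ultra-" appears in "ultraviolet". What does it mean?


Prefix: ultra-
As in: ultraviolet -> ultra- + violet
Meaning = beyond


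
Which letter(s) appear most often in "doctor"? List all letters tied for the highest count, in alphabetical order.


Word: "doctor"
Letter counts:
  'c': 1
  'd': 1
  'o': 2
  'r': 1
  't': 1
Maximum count = 2
Most frequent = 'o' (2 times each)


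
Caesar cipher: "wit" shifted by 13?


Word: "wit"
Shift: 13
Each letter → (letter + shift) mod 26:
  'w' (22) + 13 = 9 → 'j'
  'i' (8) + 13 = 21 → 'v'
  't' (19) + 13 = 6 → 'g'
Result = "jvg"


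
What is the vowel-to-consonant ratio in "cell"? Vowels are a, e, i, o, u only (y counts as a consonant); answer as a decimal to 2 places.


Word: "cell"
Vowels (a,e,i,o,u): 1
Consonants: 3
Ratio = 1/3
= 0.33


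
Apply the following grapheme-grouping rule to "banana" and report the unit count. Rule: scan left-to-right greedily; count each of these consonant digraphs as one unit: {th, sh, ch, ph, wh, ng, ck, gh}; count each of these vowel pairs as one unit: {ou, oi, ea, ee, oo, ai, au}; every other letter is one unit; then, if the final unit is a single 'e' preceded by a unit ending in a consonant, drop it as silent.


Word: "banana" (6 letters)
Left-to-right scan:
  (1) 'b' (letter)
  (2) 'a' (letter)
  (3) 'n' (letter)
  (4) 'a' (letter)
  (5) 'n' (letter)
  (6) 'a' (letter)
Units from scan: 6
Sound units = 6 units


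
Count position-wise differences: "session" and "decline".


Comparing character by character (same length = 7):
  Pos 0: 's' vs 'd' !=
  Pos 1: 'e' vs 'e' =
  Pos 2: 's' vs 'c' !=
  Pos 3: 's' vs 'l' !=
  Pos 4: 'i' vs 'i' =
  Pos 5: 'o' vs 'n' !=
  Pos 6: 'n' vs 'e' !=
Hamming distance = 5


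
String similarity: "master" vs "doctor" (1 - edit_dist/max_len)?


Word 1: "master" (length 6)
Word 2: "doctor" (length 6)
One optimal edit sequence:
  1. substitute 'm' -> 'd'  (+1)
  2. substitute 'a' -> 'o'  (+1)
  3. substitute 's' -> 'c'  (+1)
  4. keep 't'
  5. substitute 'e' -> 'o'  (+1)
  6. keep 'r'
Edit distance = 4
Max length = max(6, 6) = 6
Similarity = 1 - 4/6
= 0.3333


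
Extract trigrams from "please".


Word: "please" (length 6)
Number of trigrams = 6 - 3 + 1 = 4
  Position 0: "ple"
  Position 1: "lea"
  Position 2: "eas"
  Position 3: "ase"
Trigrams = "ple", "lea", "eas", "ase"


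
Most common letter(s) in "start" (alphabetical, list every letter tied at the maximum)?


Word: "start"
Letter counts:
  'a': 1
  'r': 1
  's': 1
  't': 2
Maximum count = 2
Most frequent = 't' (2 times each)


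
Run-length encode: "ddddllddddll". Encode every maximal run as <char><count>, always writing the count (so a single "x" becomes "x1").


String: "ddddllddddll"
Scanning for consecutive runs:
  'd' x 4
  'l' x 2
  'd' x 4
  'l' x 2
RLE = "d4l2d4l2"


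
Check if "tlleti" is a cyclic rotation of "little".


Word: "little", Candidate: "tlleti"
Method: check if candidate is substring of word+word
"littlelittle" contains "tlleti"? No
Is rotation = No


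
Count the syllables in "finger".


Word: "finger"
Syllable breakdown: fin-ger
Counting: 2 parts
= 2 syllables


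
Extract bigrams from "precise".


Word: "precise" (length 7)
Number of bigrams = 7 - 2 + 1 = 6
  Position 0: "pr"
  Position 1: "re"
  Position 2: "ec"
  Position 3: "ci"
  Position 4: "is"
  Position 5: "se"
Bigrams = "pr", "re", "ec", "ci", "is", "se"


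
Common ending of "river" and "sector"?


Word 1: "river"
Word 2: "sector"
Comparing from end:
  Pos -1: 'r' == 'r'
  Pos -2: 'e' != 'o' (stop)
LCS = "r" (length 1)


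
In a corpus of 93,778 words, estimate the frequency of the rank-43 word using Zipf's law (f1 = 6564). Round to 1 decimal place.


Zipf's law: f(r) = f(1) / r
f(1) = 6564
f(43) = 6564 / 43
= 152.7 occurrences


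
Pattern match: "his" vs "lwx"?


Pattern of "his": [0, 1, 2]
Pattern of "lwx": [0, 1, 2]
Patterns match
Same pattern = Yes


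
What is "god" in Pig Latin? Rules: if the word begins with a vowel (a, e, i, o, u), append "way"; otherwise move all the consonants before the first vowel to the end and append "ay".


Word: "god"
Starts with consonant(s) → move to end, add 'ay'
Consonant cluster: "g"
Pig Latin = "odgay"


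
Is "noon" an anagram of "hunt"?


Word 1: "hunt" → sorted: hntu
Word 2: "noon" → sorted: nnoo
Same letters? hntu != nnoo
Anagram = No


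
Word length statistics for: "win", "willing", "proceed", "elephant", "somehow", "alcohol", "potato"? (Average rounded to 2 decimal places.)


Lengths: "win"=3, "willing"=7, "proceed"=7, "elephant"=8, "somehow"=7, "alcohol"=7, "potato"=6
Sum = 45, Count = 7
Average = 45/7 = 6.43
= avg=6.43, min=3, max=8


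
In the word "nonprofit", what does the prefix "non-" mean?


Prefix: non-
As in: nonprofit -> non- + profit
Meaning = not


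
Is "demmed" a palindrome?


Word: "demmed"
Reversed: "demmed"
Forward == Backward? demmed == demmed
Palindrome = Yes


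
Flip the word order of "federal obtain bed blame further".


Original: "federal obtain bed blame further"
Words (1..n): federal | obtain | bed | blame | further
Reversed (n..1): further | blame | bed | obtain | federal
Result = "further blame bed obtain federal"


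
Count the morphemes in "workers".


Word: "workers"
Morphemes: work | -er | -s
Each morpheme carries meaning
= 3 morphemes


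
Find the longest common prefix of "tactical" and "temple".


Word 1: "tactical"
Word 2: "temple"
Comparing from start:
  Pos 0: 't' == 't'
  Pos 1: 'a' != 'e' (stop)
LCP = "t" (length 1)


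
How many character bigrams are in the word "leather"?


Word: "leather" (length 7)
Number of 2-grams = length - 2 + 1 = 7 - 2 + 1
= 6


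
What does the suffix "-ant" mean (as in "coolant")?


Suffix: -ant
Example: coolant (cool + -ant)
Meaning = one who / that which


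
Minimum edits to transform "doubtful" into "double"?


Word 1: "doubtful" (length 8)
Word 2: "double" (length 6)
One optimal edit sequence (insert/delete/substitute each cost 1):
  1. keep 'd'
  2. keep 'o'
  3. keep 'u'
  4. keep 'b'
  5. delete 't'  (+1)
  6. delete 'f'  (+1)
  7. substitute 'u' -> 'l'  (+1)
  8. substitute 'l' -> 'e'  (+1)
Total edit operations: 4
Edit distance = 4


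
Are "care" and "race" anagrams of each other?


Word 1: "care" → sorted: acer
Word 2: "race" → sorted: acer
Same letters? acer == acer
Anagram = Yes


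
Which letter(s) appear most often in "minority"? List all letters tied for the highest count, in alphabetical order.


Word: "minority"
Letter counts:
  'i': 2
  'm': 1
  'n': 1
  'o': 1
  'r': 1
  't': 1
  'y': 1
Maximum count = 2
Most frequent = 'i' (2 times each)


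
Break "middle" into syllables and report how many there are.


Word: "middle"
Syllable breakdown: mid-dle
Counting: 2 parts
= 2 syllables


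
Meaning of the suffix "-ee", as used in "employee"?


Suffix: -ee
As in: employee -> employ + -ee
Meaning = one who receives


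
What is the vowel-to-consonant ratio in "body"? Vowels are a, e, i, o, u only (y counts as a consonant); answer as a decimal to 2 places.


Word: "body"
Vowels (a,e,i,o,u): 1
Consonants: 3
Ratio = 1/3
= 0.33


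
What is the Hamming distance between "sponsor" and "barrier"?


Comparing character by character (same length = 7):
  Pos 0: 's' vs 'b' !=
  Pos 1: 'p' vs 'a' !=
  Pos 2: 'o' vs 'r' !=
  Pos 3: 'n' vs 'r' !=
  Pos 4: 's' vs 'i' !=
  Pos 5: 'o' vs 'e' !=
  Pos 6: 'r' vs 'r' =
Hamming distance = 6


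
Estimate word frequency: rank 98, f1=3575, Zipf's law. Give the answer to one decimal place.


Zipf's law: f(r) = f(1) / r
f(1) = 3575
f(98) = 3575 / 98
= 36.5 occurrences


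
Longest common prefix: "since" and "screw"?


Word 1: "since"
Word 2: "screw"
Comparing from start:
  Pos 0: 's' == 's'
  Pos 1: 'i' != 'c' (stop)
LCP = "s" (length 1)


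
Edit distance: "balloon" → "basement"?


Word 1: "balloon" (length 7)
Word 2: "basement" (length 8)
One optimal edit sequence (insert/delete/substitute each cost 1):
  1. keep 'b'
  2. keep 'a'
  3. substitute 'l' -> 's'  (+1)
  4. substitute 'l' -> 'e'  (+1)
  5. substitute 'o' -> 'm'  (+1)
  6. substitute 'o' -> 'e'  (+1)
  7. keep 'n'
  8. insert 't'  (+1)
Total edit operations: 5
Edit distance = 5


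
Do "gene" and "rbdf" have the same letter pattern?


Pattern of "gene": [0, 1, 2, 1]
Pattern of "rbdf": [0, 1, 2, 3]
Patterns do not match
Same pattern = No


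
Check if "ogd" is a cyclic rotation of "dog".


Word: "dog", Candidate: "ogd"
Method: check if candidate is substring of word+word
"dogdog" contains "ogd"? Yes
Is rotation = Yes


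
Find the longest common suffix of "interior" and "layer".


Word 1: "interior"
Word 2: "layer"
Comparing from end:
  Pos -1: 'r' == 'r'
  Pos -2: 'o' != 'e' (stop)
LCS = "r" (length 1)


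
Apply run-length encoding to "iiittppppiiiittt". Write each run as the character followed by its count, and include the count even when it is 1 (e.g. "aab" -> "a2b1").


String: "iiittppppiiiittt"
Scanning for consecutive runs:
  'i' x 3
  't' x 2
  'p' x 4
  'i' x 4
  't' x 3
RLE = "i3t2p4i4t3"


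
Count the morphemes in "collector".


Word: "collector"
Morphemes: collect | -or
Each morpheme carries meaning
= 2 morphemes


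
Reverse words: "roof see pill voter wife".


Original: "roof see pill voter wife"
Words (1..n): roof | see | pill | voter | wife
Reversed (n..1): wife | voter | pill | see | roof
Result = "wife voter pill see roof"


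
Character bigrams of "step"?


Word: "step" (length 4)
Number of bigrams = 4 - 2 + 1 = 3
  Position 0: "st"
  Position 1: "te"
  Position 2: "ep"
Bigrams = "st", "te", "ep"


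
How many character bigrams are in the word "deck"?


Word: "deck" (length 4)
Number of 2-grams = length - 2 + 1 = 4 - 2 + 1
= 3


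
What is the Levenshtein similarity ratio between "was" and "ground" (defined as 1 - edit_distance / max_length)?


Word 1: "was" (length 3)
Word 2: "ground" (length 6)
One optimal edit sequence:
  1. insert 'g'  (+1)
  2. insert 'r'  (+1)
  3. insert 'o'  (+1)
  4. substitute 'w' -> 'u'  (+1)
  5. substitute 'a' -> 'n'  (+1)
  6. substitute 's' -> 'd'  (+1)
Edit distance = 6
Max length = max(3, 6) = 6
Similarity = 1 - 6/6
= 0.0000


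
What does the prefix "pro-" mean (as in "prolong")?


Prefix: pro-
Example: prolong = pro- + long
Meaning = forward / in favor of


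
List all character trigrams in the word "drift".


Word: "drift" (length 5)
Number of trigrams = 5 - 3 + 1 = 3
  Position 0: "dri"
  Position 1: "rif"
  Position 2: "ift"
Trigrams = "dri", "rif", "ift"


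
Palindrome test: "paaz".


Word: "paaz"
Reversed: "zaap"
Forward == Backward? paaz != zaap
Palindrome = No


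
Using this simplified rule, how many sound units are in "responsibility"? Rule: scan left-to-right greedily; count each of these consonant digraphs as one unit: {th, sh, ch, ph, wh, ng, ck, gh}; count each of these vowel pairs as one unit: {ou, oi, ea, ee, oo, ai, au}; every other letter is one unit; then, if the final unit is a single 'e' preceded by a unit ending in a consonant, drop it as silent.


Word: "responsibility" (14 letters)
Left-to-right scan:
  1. 'r' (letter)
  2. 'e' (letter)
  3. 's' (letter)
  4. 'p' (letter)
  5. 'o' (letter)
  6. 'n' (letter)
  7. 's' (letter)
  8. 'i' (letter)
  9. 'b' (letter)
  10. 'i' (letter)
  11. 'l' (letter)
  12. 'i' (letter)
  13. 't' (letter)
  14. 'y' (letter)
Units from scan: 14
Sound units = 14 units


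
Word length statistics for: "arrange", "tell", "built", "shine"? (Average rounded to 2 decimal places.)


Lengths: "arrange"=7, "tell"=4, "built"=5, "shine"=5
Sum = 21, Count = 4
Average = 21/4 = 5.25
= avg=5.25, min=4, max=7


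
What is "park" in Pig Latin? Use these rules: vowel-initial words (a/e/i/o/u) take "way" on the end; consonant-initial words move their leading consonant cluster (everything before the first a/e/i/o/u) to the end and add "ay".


Word: "park"
Starts with consonant(s) → move to end, add 'ay'
Consonant cluster: "p"
Pig Latin = "arkpay"


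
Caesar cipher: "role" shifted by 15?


Word: "role"
Shift: 15
Each letter → (letter + shift) mod 26:
  'r' (17) + 15 = 6 → 'g'
  'o' (14) + 15 = 3 → 'd'
  'l' (11) + 15 = 0 → 'a'
  'e' (4) + 15 = 19 → 't'
Result = "gdat"


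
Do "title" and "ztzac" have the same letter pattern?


Pattern of "title": [0, 1, 0, 2, 3]
Pattern of "ztzac": [0, 1, 0, 2, 3]
Patterns match
Same pattern = Yes


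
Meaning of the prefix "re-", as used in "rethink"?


Prefix: re-
Example: rethink = re- + think
Meaning = again


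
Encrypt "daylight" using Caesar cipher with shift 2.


Word: "daylight"
Shift: 2
Each letter → (letter + shift) mod 26:
  'd' (3) + 2 = 5 → 'f'
  'a' (0) + 2 = 2 → 'c'
  'y' (24) + 2 = 0 → 'a'
  'l' (11) + 2 = 13 → 'n'
  'i' (8) + 2 = 10 → 'k'
  'g' (6) + 2 = 8 → 'i'
  'h' (7) + 2 = 9 → 'j'
  't' (19) + 2 = 21 → 'v'
Result = "fcankijv"


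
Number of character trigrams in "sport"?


Word: "sport" (length 5)
Number of 3-grams = length - 3 + 1 = 5 - 3 + 1
= 3


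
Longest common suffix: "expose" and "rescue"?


Word 1: "expose"
Word 2: "rescue"
Comparing from end:
  Pos -1: 'e' == 'e'
  Pos -2: 's' != 'u' (stop)
LCS = "e" (length 1)


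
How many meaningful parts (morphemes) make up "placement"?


Word: "placement"
Morphemes: place + -ment
Each morpheme carries meaning
= 2 morphemes


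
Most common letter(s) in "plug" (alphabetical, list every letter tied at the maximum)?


Word: "plug"
Letter counts:
  'g': 1
  'l': 1
  'p': 1
  'u': 1
Maximum count = 1
Most frequent = 'g', 'l', 'p', 'u' (1 time each)


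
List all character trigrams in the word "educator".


Word: "educator" (length 8)
Number of trigrams = 8 - 3 + 1 = 6
  Position 0: "edu"
  Position 1: "duc"
  Position 2: "uca"
  Position 3: "cat"
  Position 4: "ato"
  Position 5: "tor"
Trigrams = "edu", "duc", "uca", "cat", "ato", "tor"


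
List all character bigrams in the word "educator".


Word: "educator" (length 8)
Number of bigrams = 8 - 2 + 1 = 7
  Position 0: "ed"
  Position 1: "du"
  Position 2: "uc"
  Position 3: "ca"
  Position 4: "at"
  Position 5: "to"
  Position 6: "or"
Bigrams = "ed", "du", "uc", "ca", "at", "to", "or"


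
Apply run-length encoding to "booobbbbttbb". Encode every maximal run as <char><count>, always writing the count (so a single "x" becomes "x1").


String: "booobbbbttbb"
Scanning for consecutive runs:
  'b' x 1
  'o' x 3
  'b' x 4
  't' x 2
  'b' x 2
RLE = "b1o3b4t2b2"


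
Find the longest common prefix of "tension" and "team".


Word 1: "tension"
Word 2: "team"
Comparing from start:
  Pos 0: 't' == 't'
  Pos 1: 'e' == 'e'
  Pos 2: 'n' != 'a' (stop)
LCP = "te" (length 2)


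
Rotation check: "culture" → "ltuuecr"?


Word: "culture", Candidate: "ltuuecr"
Method: check if candidate is substring of word+word
"cultureculture" contains "ltuuecr"? No
Is rotation = No


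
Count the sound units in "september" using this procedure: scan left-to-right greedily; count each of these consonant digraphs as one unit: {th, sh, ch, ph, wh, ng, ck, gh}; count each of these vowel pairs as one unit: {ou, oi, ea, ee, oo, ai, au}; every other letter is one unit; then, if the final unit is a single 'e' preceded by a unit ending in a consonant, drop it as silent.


Word: "september" (9 letters)
Left-to-right scan:
  1. 's' (letter)
  2. 'e' (letter)
  3. 'p' (letter)
  4. 't' (letter)
  5. 'e' (letter)
  6. 'm' (letter)
  7. 'b' (letter)
  8. 'e' (letter)
  9. 'r' (letter)
Units from scan: 9
Sound units = 9 units


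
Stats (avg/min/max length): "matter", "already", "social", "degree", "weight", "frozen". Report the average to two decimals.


Lengths: "matter"=6, "already"=7, "social"=6, "degree"=6, "weight"=6, "frozen"=6
Sum = 37, Count = 6
Average = 37/6 = 6.17
= avg=6.17, min=6, max=7


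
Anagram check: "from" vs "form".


Word 1: "from" → sorted: fmor
Word 2: "form" → sorted: fmor
Same letters? fmor == fmor
Anagram = Yes


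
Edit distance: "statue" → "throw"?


Word 1: "statue" (length 6)
Word 2: "throw" (length 5)
One optimal edit sequence (insert/delete/substitute each cost 1):
  1. delete 's'  (+1)
  2. keep 't'
  3. substitute 'a' -> 'h'  (+1)
  4. substitute 't' -> 'r'  (+1)
  5. substitute 'u' -> 'o'  (+1)
  6. substitute 'e' -> 'w'  (+1)
Total edit operations: 5
Edit distance = 5


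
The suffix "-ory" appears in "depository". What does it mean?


Suffix: -ory
Example: depository (deposit + -ory)
Meaning = relating to / place for


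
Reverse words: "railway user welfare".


Original: "railway user welfare"
Words (1..n): railway | user | welfare
Reversed (n..1): welfare | user | railway
Result = "welfare user railway"


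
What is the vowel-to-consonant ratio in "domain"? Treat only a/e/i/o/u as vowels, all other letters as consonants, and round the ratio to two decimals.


Word: "domain"
Vowels (a,e,i,o,u): 3
Consonants: 3
Ratio = 3/3
= 1.00


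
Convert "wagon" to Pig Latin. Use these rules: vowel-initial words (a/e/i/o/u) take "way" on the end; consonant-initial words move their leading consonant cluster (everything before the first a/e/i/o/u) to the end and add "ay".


Word: "wagon"
Starts with consonant(s) → move to end, add 'ay'
Consonant cluster: "w"
Pig Latin = "agonway"


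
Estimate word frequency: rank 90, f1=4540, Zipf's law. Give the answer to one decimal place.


Zipf's law: f(r) = f(1) / r
f(1) = 4540
f(90) = 4540 / 90
= 50.4 occurrences


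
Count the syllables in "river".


Word: "river"
Syllable breakdown: riv | er
Counting: 2 parts
= 2 syllables


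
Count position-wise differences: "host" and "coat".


Comparing character by character (same length = 4):
  Pos 0: 'h' vs 'c' !=
  Pos 1: 'o' vs 'o' =
  Pos 2: 's' vs 'a' !=
  Pos 3: 't' vs 't' =
Hamming distance = 2


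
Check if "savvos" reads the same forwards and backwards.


Word: "savvos"
Reversed: "sovvas"
Forward == Backward? savvos != sovvas
Palindrome = No


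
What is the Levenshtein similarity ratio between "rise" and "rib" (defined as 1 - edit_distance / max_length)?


Word 1: "rise" (length 4)
Word 2: "rib" (length 3)
One optimal edit sequence:
  1. keep 'r'
  2. keep 'i'
  3. delete 's'  (+1)
  4. substitute 'e' -> 'b'  (+1)
Edit distance = 2
Max length = max(4, 3) = 4
Similarity = 1 - 2/4
= 0.5000


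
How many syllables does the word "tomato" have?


Word: "tomato"
Syllable breakdown: to-ma-to
Counting: 3 parts
= 3 syllables


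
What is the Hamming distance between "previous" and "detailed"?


Comparing character by character (same length = 8):
  Pos 0: 'p' vs 'd' !=
  Pos 1: 'r' vs 'e' !=
  Pos 2: 'e' vs 't' !=
  Pos 3: 'v' vs 'a' !=
  Pos 4: 'i' vs 'i' =
  Pos 5: 'o' vs 'l' !=
  Pos 6: 'u' vs 'e' !=
  Pos 7: 's' vs 'd' !=
Hamming distance = 7


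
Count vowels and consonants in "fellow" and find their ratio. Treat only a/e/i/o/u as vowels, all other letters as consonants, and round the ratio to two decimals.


Word: "fellow"
Vowels (a,e,i,o,u): 2
Consonants: 4
Ratio = 2/4
= 0.50


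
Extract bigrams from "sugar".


Word: "sugar" (length 5)
Number of bigrams = 5 - 2 + 1 = 4
  Position 0: "su"
  Position 1: "ug"
  Position 2: "ga"
  Position 3: "ar"
Bigrams = "su", "ug", "ga", "ar"


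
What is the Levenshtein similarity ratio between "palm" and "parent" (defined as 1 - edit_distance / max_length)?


Word 1: "palm" (length 4)
Word 2: "parent" (length 6)
One optimal edit sequence:
  1. keep 'p'
  2. keep 'a'
  3. insert 'r'  (+1)
  4. insert 'e'  (+1)
  5. substitute 'l' -> 'n'  (+1)
  6. substitute 'm' -> 't'  (+1)
Edit distance = 4
Max length = max(4, 6) = 6
Similarity = 1 - 4/6
= 0.3333


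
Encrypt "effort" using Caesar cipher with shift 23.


Word: "effort"
Shift: 23
Each letter → (letter + shift) mod 26:
  'e' (4) + 23 = 1 → 'b'
  'f' (5) + 23 = 2 → 'c'
  'f' (5) + 23 = 2 → 'c'
  'o' (14) + 23 = 11 → 'l'
  'r' (17) + 23 = 14 → 'o'
  't' (19) + 23 = 16 → 'q'
Result = "bccloq"


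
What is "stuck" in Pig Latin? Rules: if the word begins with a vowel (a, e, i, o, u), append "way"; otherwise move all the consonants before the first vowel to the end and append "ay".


Word: "stuck"
Starts with consonant(s) → move to end, add 'ay'
Consonant cluster: "st"
Pig Latin = "uckstay"


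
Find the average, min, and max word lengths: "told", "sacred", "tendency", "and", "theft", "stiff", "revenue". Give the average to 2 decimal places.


Lengths: "told"=4, "sacred"=6, "tendency"=8, "and"=3, "theft"=5, "stiff"=5, "revenue"=7
Sum = 38, Count = 7
Average = 38/7 = 5.43
= avg=5.43, min=3, max=8


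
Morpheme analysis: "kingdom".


Word: "kingdom"
Morphemes: king + -dom
Each morpheme carries meaning
= 2 morphemes


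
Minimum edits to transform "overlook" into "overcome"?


Word 1: "overlook" (length 8)
Word 2: "overcome" (length 8)
One optimal edit sequence (insert/delete/substitute each cost 1):
  1. keep 'o'
  2. keep 'v'
  3. keep 'e'
  4. keep 'r'
  5. substitute 'l' -> 'c'  (+1)
  6. keep 'o'
  7. substitute 'o' -> 'm'  (+1)
  8. substitute 'k' -> 'e'  (+1)
Total edit operations: 3
Edit distance = 3


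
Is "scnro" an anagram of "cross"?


Word 1: "cross" → sorted: corss
Word 2: "scnro" → sorted: cnors
Same letters? corss != cnors
Anagram = No


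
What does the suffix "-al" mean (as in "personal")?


Suffix: -al
As in: personal -> person + -al
Meaning = relating to


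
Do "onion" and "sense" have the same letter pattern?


Pattern of "onion": [0, 1, 2, 0, 1]
Pattern of "sense": [0, 1, 2, 0, 1]
Patterns match
Same pattern = Yes


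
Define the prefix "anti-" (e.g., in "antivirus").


Prefix: anti-
As in: antivirus -> anti- + virus
Meaning = against


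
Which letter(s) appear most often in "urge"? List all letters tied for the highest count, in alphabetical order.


Word: "urge"
Letter counts:
  'e': 1
  'g': 1
  'r': 1
  'u': 1
Maximum count = 1
Most frequent = 'e', 'g', 'r', 'u' (1 time each)


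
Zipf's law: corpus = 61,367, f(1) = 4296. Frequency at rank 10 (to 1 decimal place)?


Zipf's law: f(r) = f(1) / r
f(1) = 4296
f(10) = 4296 / 10
= 429.6 occurrences


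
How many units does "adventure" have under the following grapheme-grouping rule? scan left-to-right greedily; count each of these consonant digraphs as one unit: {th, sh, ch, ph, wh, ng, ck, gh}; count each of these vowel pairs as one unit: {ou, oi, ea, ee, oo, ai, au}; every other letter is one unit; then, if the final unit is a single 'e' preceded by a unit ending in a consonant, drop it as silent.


Word: "adventure" (9 letters)
Left-to-right scan:
  (1) 'a' (letter)
  (2) 'd' (letter)
  (3) 'v' (letter)
  (4) 'e' (letter)
  (5) 'n' (letter)
  (6) 't' (letter)
  (7) 'u' (letter)
  (8) 'r' (letter)
  (9) 'e' (letter)
Units from scan: 9
Final unit is 'e' after a consonant -> drop as silent (-1)
Sound units = 8 units


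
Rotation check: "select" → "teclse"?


Word: "select", Candidate: "teclse"
Method: check if candidate is substring of word+word
"selectselect" contains "teclse"? No
Is rotation = No


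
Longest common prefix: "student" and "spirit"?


Word 1: "student"
Word 2: "spirit"
Comparing from start:
  Pos 0: 's' == 's'
  Pos 1: 't' != 'p' (stop)
LCP = "s" (length 1)


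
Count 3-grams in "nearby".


Word: "nearby" (length 6)
Number of 3-grams = length - 3 + 1 = 6 - 3 + 1
= 4


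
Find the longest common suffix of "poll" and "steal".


Word 1: "poll"
Word 2: "steal"
Comparing from end:
  Pos -1: 'l' == 'l'
  Pos -2: 'l' != 'a' (stop)
LCS = "l" (length 1)


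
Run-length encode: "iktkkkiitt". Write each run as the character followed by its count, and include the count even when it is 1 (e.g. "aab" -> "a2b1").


String: "iktkkkiitt"
Scanning for consecutive runs:
  'i' x 1
  'k' x 1
  't' x 1
  'k' x 3
  'i' x 2
  't' x 2
RLE = "i1k1t1k3i2t2"


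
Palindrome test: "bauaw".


Word: "bauaw"
Reversed: "wauab"
Forward == Backward? bauaw != wauab
Palindrome = No


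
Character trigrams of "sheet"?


Word: "sheet" (length 5)
Number of trigrams = 5 - 3 + 1 = 3
  Position 0: "she"
  Position 1: "hee"
  Position 2: "eet"
Trigrams = "she", "hee", "eet"


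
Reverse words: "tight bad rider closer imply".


Original: "tight bad rider closer imply"
Words (1..n): tight | bad | rider | closer | imply
Reversed (n..1): imply | closer | rider | bad | tight
Result = "imply closer rider bad tight"


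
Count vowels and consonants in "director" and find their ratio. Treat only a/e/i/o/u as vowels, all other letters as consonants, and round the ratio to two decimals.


Word: "director"
Vowels (a,e,i,o,u): 3
Consonants: 5
Ratio = 3/5
= 0.60


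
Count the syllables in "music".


Word: "music"
Syllable breakdown: mu / sic
Counting: 2 parts
= 2 syllables


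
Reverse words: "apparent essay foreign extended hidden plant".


Original: "apparent essay foreign extended hidden plant"
Words (1..n): apparent | essay | foreign | extended | hidden | plant
Reversed (n..1): plant | hidden | extended | foreign | essay | apparent
Result = "plant hidden extended foreign essay apparent"


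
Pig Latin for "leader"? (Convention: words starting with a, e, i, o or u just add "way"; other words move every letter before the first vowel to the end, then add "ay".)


Word: "leader"
Starts with consonant(s) → move to end, add 'ay'
Consonant cluster: "l"
Pig Latin = "eaderlay"


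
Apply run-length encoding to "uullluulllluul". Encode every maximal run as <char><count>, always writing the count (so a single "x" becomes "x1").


String: "uullluulllluul"
Scanning for consecutive runs:
  'u' x 2
  'l' x 3
  'u' x 2
  'l' x 4
  'u' x 2
  'l' x 1
RLE = "u2l3u2l4u2l1"


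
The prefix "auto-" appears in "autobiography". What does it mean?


Prefix: auto-
As in: autobiography -> auto- + biography
Meaning = self


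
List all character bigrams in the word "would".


Word: "would" (length 5)
Number of bigrams = 5 - 2 + 1 = 4
  Position 0: "wo"
  Position 1: "ou"
  Position 2: "ul"
  Position 3: "ld"
Bigrams = "wo", "ou", "ul", "ld"


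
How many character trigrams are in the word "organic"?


Word: "organic" (length 7)
Number of 3-grams = length - 3 + 1 = 7 - 3 + 1
= 5


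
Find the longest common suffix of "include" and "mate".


Word 1: "include"
Word 2: "mate"
Comparing from end:
  Pos -1: 'e' == 'e'
  Pos -2: 'd' != 't' (stop)
LCS = "e" (length 1)


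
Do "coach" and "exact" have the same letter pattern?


Pattern of "coach": [0, 1, 2, 0, 3]
Pattern of "exact": [0, 1, 2, 3, 4]
Patterns do not match
Same pattern = No


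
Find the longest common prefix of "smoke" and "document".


Word 1: "smoke"
Word 2: "document"
Comparing from start:
  Pos 0: 's' != 'd' (stop)
LCP = "" (length 0)


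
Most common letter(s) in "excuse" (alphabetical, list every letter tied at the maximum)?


Word: "excuse"
Letter counts:
  'c': 1
  'e': 2
  's': 1
  'u': 1
  'x': 1
Maximum count = 2
Most frequent = 'e' (2 times each)


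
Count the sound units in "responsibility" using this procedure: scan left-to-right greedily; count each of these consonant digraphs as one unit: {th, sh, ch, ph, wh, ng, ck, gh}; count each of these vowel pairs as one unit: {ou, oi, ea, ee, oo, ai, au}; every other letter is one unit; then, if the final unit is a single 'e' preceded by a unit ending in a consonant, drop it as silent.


Word: "responsibility" (14 letters)
Left-to-right scan:
  1. 'r' (letter)
  2. 'e' (letter)
  3. 's' (letter)
  4. 'p' (letter)
  5. 'o' (letter)
  6. 'n' (letter)
  7. 's' (letter)
  8. 'i' (letter)
  9. 'b' (letter)
  10. 'i' (letter)
  11. 'l' (letter)
  12. 'i' (letter)
  13. 't' (letter)
  14. 'y' (letter)
Units from scan: 14
Sound units = 14 units


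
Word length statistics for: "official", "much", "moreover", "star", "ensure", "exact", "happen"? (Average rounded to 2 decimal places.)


Lengths: "official"=8, "much"=4, "moreover"=8, "star"=4, "ensure"=6, "exact"=5, "happen"=6
Sum = 41, Count = 7
Average = 41/7 = 5.86
= avg=5.86, min=4, max=8


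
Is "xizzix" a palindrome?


Word: "xizzix"
Reversed: "xizzix"
Forward == Backward? xizzix == xizzix
Palindrome = Yes


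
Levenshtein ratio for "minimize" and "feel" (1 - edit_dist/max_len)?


Word 1: "minimize" (length 8)
Word 2: "feel" (length 4)
One optimal edit sequence:
  1. delete 'm'  (+1)
  2. delete 'i'  (+1)
  3. delete 'n'  (+1)
  4. delete 'i'  (+1)
  5. substitute 'm' -> 'f'  (+1)
  6. substitute 'i' -> 'e'  (+1)
  7. substitute 'z' -> 'e'  (+1)
  8. substitute 'e' -> 'l'  (+1)
Edit distance = 8
Max length = max(8, 4) = 8
Similarity = 1 - 8/8
= 0.0000


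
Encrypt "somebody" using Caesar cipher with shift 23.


Word: "somebody"
Shift: 23
Each letter → (letter + shift) mod 26:
  's' (18) + 23 = 15 → 'p'
  'o' (14) + 23 = 11 → 'l'
  'm' (12) + 23 = 9 → 'j'
  'e' (4) + 23 = 1 → 'b'
  'b' (1) + 23 = 24 → 'y'
  'o' (14) + 23 = 11 → 'l'
  'd' (3) + 23 = 0 → 'a'
  'y' (24) + 23 = 21 → 'v'
Result = "pljbylav"


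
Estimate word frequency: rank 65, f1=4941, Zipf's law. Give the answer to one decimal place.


Zipf's law: f(r) = f(1) / r
f(1) = 4941
f(65) = 4941 / 65
= 76.0 occurrences


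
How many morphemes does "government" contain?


Word: "government"
Morphemes: govern / -ment
Each morpheme carries meaning
= 2 morphemes


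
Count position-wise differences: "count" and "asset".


Comparing character by character (same length = 5):
  Pos 0: 'c' vs 'a' !=
  Pos 1: 'o' vs 's' !=
  Pos 2: 'u' vs 's' !=
  Pos 3: 'n' vs 'e' !=
  Pos 4: 't' vs 't' =
Hamming distance = 4


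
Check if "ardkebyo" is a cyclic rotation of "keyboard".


Word: "keyboard", Candidate: "ardkebyo"
Method: check if candidate is substring of word+word
"keyboardkeyboard" contains "ardkebyo"? No
Is rotation = No


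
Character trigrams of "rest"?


Word: "rest" (length 4)
Number of trigrams = 4 - 3 + 1 = 2
  Position 0: "res"
  Position 1: "est"
Trigrams = "res", "est"


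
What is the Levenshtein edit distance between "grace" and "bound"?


Word 1: "grace" (length 5)
Word 2: "bound" (length 5)
One optimal edit sequence (insert/delete/substitute each cost 1):
  1. substitute 'g' -> 'b'  (+1)
  2. substitute 'r' -> 'o'  (+1)
  3. substitute 'a' -> 'u'  (+1)
  4. substitute 'c' -> 'n'  (+1)
  5. substitute 'e' -> 'd'  (+1)
Total edit operations: 5
Edit distance = 5


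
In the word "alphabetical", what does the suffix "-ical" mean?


Suffix: -ical
Example: alphabetical (alphabet + -ical)
Meaning = relating to


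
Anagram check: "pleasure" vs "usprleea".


Word 1: "pleasure" → sorted: aeelprsu
Word 2: "usprleea" → sorted: aeelprsu
Same letters? aeelprsu == aeelprsu
Anagram = Yes


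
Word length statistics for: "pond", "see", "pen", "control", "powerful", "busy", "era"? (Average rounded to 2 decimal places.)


Lengths: "pond"=4, "see"=3, "pen"=3, "control"=7, "powerful"=8, "busy"=4, "era"=3
Sum = 32, Count = 7
Average = 32/7 = 4.57
= avg=4.57, min=3, max=8


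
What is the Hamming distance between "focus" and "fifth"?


Comparing character by character (same length = 5):
  Pos 0: 'f' vs 'f' =
  Pos 1: 'o' vs 'i' !=
  Pos 2: 'c' vs 'f' !=
  Pos 3: 'u' vs 't' !=
  Pos 4: 's' vs 'h' !=
Hamming distance = 4


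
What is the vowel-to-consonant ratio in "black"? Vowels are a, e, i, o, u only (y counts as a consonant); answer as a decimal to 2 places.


Word: "black"
Vowels (a,e,i,o,u): 1
Consonants: 4
Ratio = 1/4
= 0.25


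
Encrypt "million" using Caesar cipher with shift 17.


Word: "million"
Shift: 17
Each letter → (letter + shift) mod 26:
  'm' (12) + 17 = 3 → 'd'
  'i' (8) + 17 = 25 → 'z'
  'l' (11) + 17 = 2 → 'c'
  'l' (11) + 17 = 2 → 'c'
  'i' (8) + 17 = 25 → 'z'
  'o' (14) + 17 = 5 → 'f'
  'n' (13) + 17 = 4 → 'e'
Result = "dzcczfe"
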